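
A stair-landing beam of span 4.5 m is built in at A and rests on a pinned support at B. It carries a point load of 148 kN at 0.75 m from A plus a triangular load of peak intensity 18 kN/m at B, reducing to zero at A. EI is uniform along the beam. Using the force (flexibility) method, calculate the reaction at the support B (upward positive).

R_B = 28.1 kN

Release the roller at B. Primary structure: cantilever fixed at A.
Downward deflection at the released point B due to the loads:
  point load 148 at a = 0.75: Pa²(3L − a)/(6EI) = 176.9/EI
  triangular load, peak 18 at the free end: 11w₀L⁴/(120EI) = 676.6/EI
  δ_0 = 853.5/EI
Flexibility coefficient — unit upward force at B: δ_{BB} = L³/(3EI) = 30.38/EI.
The prop prevents deflection at B: R_B = δ_0/δ_{BB} = 853.5/30.38 = 28.1 kN.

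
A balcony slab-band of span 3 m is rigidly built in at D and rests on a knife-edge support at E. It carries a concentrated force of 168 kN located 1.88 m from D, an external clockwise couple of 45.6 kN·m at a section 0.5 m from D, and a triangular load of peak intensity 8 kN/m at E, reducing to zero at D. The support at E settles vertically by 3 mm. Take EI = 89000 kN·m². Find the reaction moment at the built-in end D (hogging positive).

Remove the prop at E; the released (primary) structure is a cantilever built in at D.
Free-end deflection of the primary structure under the applied loading (downward +):
  point load 168 at a = 1.88: Pa²(3L − a)/(6EI) = 704.6/EI
  clockwise couple 45.6 at a = 0.5: M₀a(2L − a)/(2EI) = 62.7/EI
  triangular load, peak 8 at the free end: 11w₀L⁴/(120EI) = 59.4/EI
  δ_0 = 826.7/EI
Flexibility coefficient — unit upward force at E: δ_{EE} = L³/(3EI) = 9/EI.
With EI = 89000 kN·m²: δ_0 = 0.009289 m and δ_{EE} = 0.000101 m/kN.
Compatibility — the beam at E must follow the support down by 0.003 m: δ_0 − R_E·δ_{EE} = 0.003, so R_E = (0.009289 − 0.003)/0.000101 = 62.19 kN.
Moment equilibrium about D: M_D = Σ(load moments about D) − R_E·L = 385.4 − 62.19×3 = 198.9 kN·m.

M_D = 198.9 kN·m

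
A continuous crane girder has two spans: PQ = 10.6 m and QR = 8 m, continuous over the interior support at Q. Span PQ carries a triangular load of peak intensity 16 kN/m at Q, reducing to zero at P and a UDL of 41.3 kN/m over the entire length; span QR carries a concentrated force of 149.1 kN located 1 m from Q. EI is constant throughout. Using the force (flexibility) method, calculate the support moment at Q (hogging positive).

Take M_Q as the redundant. Released structure: two simple spans PQ and QR with a hinge at Q.
End slopes at the hinge Q, treating each span as simply supported:
  span PQ: triangular load, peak 16: w₀L³/(45EI) = 423.5/EI
  span PQ: UDL 41.3: wL³/(24EI) = 2050/EI
  span QR: point load 149.1 at a = 1: Pab(L + b)/(6LEI) = 326.2/EI
  relative rotation θ_0 = (2473 + 326.2)/EI = 2799/EI
A unit hogging moment at Q produces rotation L₁/(3EI) + L₂/(3EI) = 6.2/EI.
Slope continuity at Q: θ_0 = M_Q·6.2/EI, so M_Q = 2799/6.2 = 451.5 kN·m (hogging).

M_Q = 451.5 kN·m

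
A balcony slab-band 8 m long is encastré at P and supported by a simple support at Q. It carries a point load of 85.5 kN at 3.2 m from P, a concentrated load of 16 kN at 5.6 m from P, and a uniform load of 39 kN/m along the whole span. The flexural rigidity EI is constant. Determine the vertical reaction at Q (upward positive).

R_Q = 143.8 kN

Remove the prop at Q; the released (primary) structure is a cantilever built in at P.
Primary-structure tip deflection at Q by superposition:
  point load 85.5 at a = 3.2: Pa²(3L − a)/(6EI) = 3035/EI
  point load 16 at a = 5.6: Pa²(3L − a)/(6EI) = 1539/EI
  UDL 39: wL⁴/(8EI) = 19968/EI
  δ_0 = 24542/EI
Tip deflection under a unit load at Q: L³/(3EI) = 170.7/EI.
Compatibility at Q: δ_0 − R_Q·δ_{QQ} = 0, so R_Q = 24542/170.7 = 143.8 kN.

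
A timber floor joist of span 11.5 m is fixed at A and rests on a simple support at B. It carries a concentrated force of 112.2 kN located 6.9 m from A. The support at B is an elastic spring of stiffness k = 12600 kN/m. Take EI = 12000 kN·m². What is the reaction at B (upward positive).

Take the reaction at B as the redundant and release it; the primary structure is a cantilever fixed at A.
Deflection at B on the released cantilever, summing each load's contribution:
  point load 112.2 at a = 6.9: Pa²(3L − a)/(6EI) = 24572/EI
Tip deflection under a unit load at B: L³/(3EI) = 507/EI.
With EI = 12000 kN·m²: δ_0 = 2.0477 m and δ_{BB} = 0.042247 m/kN.
Compatibility — the spring shortens by R_B/k under the reaction it provides: δ_0 − R_B·δ_{BB} = R_B/k. With 1/k = 0.000079 m/kN, R_B = δ_0 / (δ_{BB} + 1/k) = 2.0477 / (0.042247 + 0.000079) = 48.38 kN.

R_B = 48.38 kN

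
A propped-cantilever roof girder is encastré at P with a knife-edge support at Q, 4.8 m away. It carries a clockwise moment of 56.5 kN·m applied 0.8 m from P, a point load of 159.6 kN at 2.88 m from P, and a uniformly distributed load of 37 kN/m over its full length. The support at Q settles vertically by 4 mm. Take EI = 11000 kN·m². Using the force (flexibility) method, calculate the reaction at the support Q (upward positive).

R_Q = 139.7 kN

Release the roller at Q. Primary structure: cantilever fixed at P.
Primary-structure tip deflection at Q by superposition:
  clockwise couple 56.5 at a = 0.8: M₀a(2L − a)/(2EI) = 198.9/EI
  point load 159.6 at a = 2.88: Pa²(3L − a)/(6EI) = 2542/EI
  UDL 37: wL⁴/(8EI) = 2455/EI
  δ_0 = 5196/EI
Flexibility coefficient — unit upward force at Q: δ_{QQ} = L³/(3EI) = 36.86/EI.
With EI = 11000 kN·m²: δ_0 = 0.47234 m and δ_{QQ} = 0.003351 m/kN.
Compatibility — the beam at Q must follow the support down by 0.004 m: δ_0 − R_Q·δ_{QQ} = 0.004, so R_Q = (0.47234 − 0.004)/0.003351 = 139.7 kN.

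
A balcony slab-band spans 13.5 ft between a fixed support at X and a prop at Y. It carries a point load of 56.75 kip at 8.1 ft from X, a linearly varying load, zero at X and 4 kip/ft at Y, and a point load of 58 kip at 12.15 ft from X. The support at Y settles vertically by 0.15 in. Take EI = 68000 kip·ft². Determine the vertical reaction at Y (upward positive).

Release the roller at Y. Primary structure: cantilever fixed at X.
Primary-structure tip deflection at Y by superposition:
  point load 56.75 at a = 8.1: Pa²(3L − a)/(6EI) = 20106/EI
  triangular load, peak 4 at the free end: 11w₀L⁴/(120EI) = 12179/EI
  point load 58 at a = 12.15: Pa²(3L − a)/(6EI) = 40456/EI
  δ_0 = 72741/EI
Tip deflection under a unit load at Y: L³/(3EI) = 820.1/EI.
With EI = 68000 kip·ft²: δ_0 = 1.0697 ft and δ_{YY} = 0.012061 ft/kip.
Compatibility — the beam at Y must follow the support down by 0.0125 ft: δ_0 − R_Y·δ_{YY} = 0.0125, so R_Y = (1.0697 − 0.0125)/0.012061 = 87.66 kip.

R_Y = 87.66 kip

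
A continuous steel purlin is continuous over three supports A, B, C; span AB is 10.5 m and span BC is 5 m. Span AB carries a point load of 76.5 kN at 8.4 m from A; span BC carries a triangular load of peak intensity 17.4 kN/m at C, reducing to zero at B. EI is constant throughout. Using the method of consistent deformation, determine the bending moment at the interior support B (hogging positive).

M_B = 86.54 kN·m

Release continuity at B by inserting a hinge; the redundant is the internal moment M_B. The primary structure is two simply-supported spans AB and BC.
Discontinuity in slope at B on the released structure — sum the simple-span end rotations:
  span AB: point load 76.5 at a = 8.4: Pab(L + a)/(6LEI) = 404.8/EI
  span BC: triangular load, peak 17.4: 7w₀L³/(360EI) = 42.29/EI
  relative rotation θ_0 = (404.8 + 42.29)/EI = 447.1/EI
A unit hogging moment at B produces rotation L₁/(3EI) + L₂/(3EI) = 5.167/EI.
Compatibility: M_B·(L₁+L₂)/(3EI) = θ_0, giving M_B = 86.54 kN·m (hogging).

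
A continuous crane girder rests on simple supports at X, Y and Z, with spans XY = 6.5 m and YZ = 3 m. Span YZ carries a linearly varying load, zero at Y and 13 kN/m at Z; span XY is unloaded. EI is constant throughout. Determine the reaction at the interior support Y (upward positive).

R_Y = 7.55 kN

Insert a hinge at Y; M_Y is the redundant, and each span becomes simply supported.
Rotations at Y on the released spans (each span's end-slope, ×1/EI):
  span YZ: triangular load, peak 13: 7w₀L³/(360EI) = 6.825/EI
  relative rotation θ_0 = (0 + 6.825)/EI = 6.825/EI
A unit hogging moment at Y produces rotation L₁/(3EI) + L₂/(3EI) = 3.167/EI.
Slope continuity at Y: θ_0 = M_Y·3.167/EI, so M_Y = 6.825/3.167 = 2.155 kN·m (hogging).
Span XY, ΣM about X with M_Y applied at Y: R_Y^{XY}·6.5 = 0 + 2.155, so R_Y^{XY} = 0.3316 kN and R_X = 0 − 0.3316 = -0.3316 kN.
Span YZ, ΣM about Z: R_Y^{YZ}·3 = 19.5 + 2.155, so R_Y^{YZ} = 7.218 kN and R_Z = 19.5 − 7.218 = 12.28 kN.
R_Y = 0.3316 + 7.218 = 7.55 kN.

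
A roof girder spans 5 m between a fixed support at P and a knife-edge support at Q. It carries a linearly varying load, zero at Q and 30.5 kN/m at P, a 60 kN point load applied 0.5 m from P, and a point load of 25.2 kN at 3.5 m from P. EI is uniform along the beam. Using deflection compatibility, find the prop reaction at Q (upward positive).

Choose R_Q as the redundant. The primary structure is the cantilever fixed at P.
Free-end deflection of the primary structure under the applied loading (downward +):
  triangular load, peak 30.5 at the fixed end: w₀L⁴/(30EI) = 635.4/EI
  point load 60 at a = 0.5: Pa²(3L − a)/(6EI) = 36.25/EI
  point load 25.2 at a = 3.5: Pa²(3L − a)/(6EI) = 591.7/EI
  δ_0 = 1263/EI
Flexibility coefficient — unit upward force at Q: δ_{QQ} = L³/(3EI) = 41.67/EI.
The prop prevents deflection at Q: R_Q = δ_0/δ_{QQ} = 1263/41.67 = 30.32 kN.

R_Q = 30.32 kN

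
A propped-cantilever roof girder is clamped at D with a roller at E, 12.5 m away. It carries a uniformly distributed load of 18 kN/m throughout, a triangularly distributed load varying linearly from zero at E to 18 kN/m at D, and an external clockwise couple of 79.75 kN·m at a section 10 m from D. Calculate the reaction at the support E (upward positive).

Release the roller at E. Primary structure: cantilever fixed at D.
Free-end deflection of the primary structure under the applied loading (downward +):
  UDL 18: wL⁴/(8EI) = 54932/EI
  triangular load, peak 18 at the fixed end: w₀L⁴/(30EI) = 14648/EI
  clockwise couple 79.75 at a = 10: M₀a(2L − a)/(2EI) = 5981/EI
  δ_0 = 75561/EI
Flexibility coefficient — unit upward force at E: δ_{EE} = L³/(3EI) = 651/EI.
The prop prevents deflection at E: R_E = δ_0/δ_{EE} = 75561/651 = 116.1 kN.

R_E = 116.1 kN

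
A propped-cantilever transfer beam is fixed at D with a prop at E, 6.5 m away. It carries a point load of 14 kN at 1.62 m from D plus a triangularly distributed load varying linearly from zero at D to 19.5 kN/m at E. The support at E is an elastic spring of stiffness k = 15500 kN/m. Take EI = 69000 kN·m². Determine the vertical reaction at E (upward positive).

R_E = 34.38 kN

Release the roller at E. Primary structure: cantilever fixed at D.
Free-end deflection of the primary structure under the applied loading (downward +):
  point load 14 at a = 1.62: Pa²(3L − a)/(6EI) = 109.5/EI
  triangular load, peak 19.5 at the free end: 11w₀L⁴/(120EI) = 3191/EI
  δ_0 = 3300/EI
Tip deflection under a unit load at E: L³/(3EI) = 91.54/EI.
With EI = 69000 kN·m²: δ_0 = 0.04783 m and δ_{EE} = 0.001327 m/kN.
Compatibility — the spring shortens by R_E/k under the reaction it provides: δ_0 − R_E·δ_{EE} = R_E/k. With 1/k = 0.000065 m/kN, R_E = δ_0 / (δ_{EE} + 1/k) = 0.04783 / (0.001327 + 0.000065) = 34.38 kN.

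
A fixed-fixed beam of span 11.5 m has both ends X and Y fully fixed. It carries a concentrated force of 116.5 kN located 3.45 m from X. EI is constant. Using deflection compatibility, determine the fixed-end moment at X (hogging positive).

M_X = 196.9 kN·m

Take the two fixed-end moments M_X, M_Y as redundants; the released structure is the simple span XY.
On the primary (simply-supported) span, the end slopes from the loading are:
  at X: point load 116.5 at a = 3.45: Pab(L + b)/(6LEI) = 916.7/EI
  at Y: point load 116.5 at a = 3.45: Pab(L + a)/(6LEI) = 701/EI
  θ_X0 = 916.7/EI,  θ_Y0 = 701/EI
Flexibility coefficients: a unit moment at one end gives L/(3EI) there and L/(6EI) at the far end, so f₁₁ = f₂₂ = 3.833/EI and f₁₂ = f₂₁ = 1.917/EI.
Compatibility — zero rotation at each built-in end:
  3.833 M_X + 1.917 M_Y = 916.7
  1.917 M_X + 3.833 M_Y = 701
Solving the pair gives M_X = 196.9 kN·m and M_Y = 84.4 kN·m (hogging).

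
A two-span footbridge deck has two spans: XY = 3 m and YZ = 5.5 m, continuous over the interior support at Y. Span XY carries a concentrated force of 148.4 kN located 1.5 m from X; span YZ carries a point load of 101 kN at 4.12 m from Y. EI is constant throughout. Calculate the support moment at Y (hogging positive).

M_Y = 71.72 kN·m

Release continuity at Y by inserting a hinge; the redundant is the internal moment M_Y. The primary structure is two simply-supported spans XY and YZ.
Rotations at Y on the released spans (each span's end-slope, ×1/EI):
  span XY: point load 148.4 at a = 1.5: Pab(L + a)/(6LEI) = 83.47/EI
  span YZ: point load 101 at a = 4.12: Pab(L + b)/(6LEI) = 119.7/EI
  relative rotation θ_0 = (83.47 + 119.7)/EI = 203.2/EI
A unit hogging moment at Y produces rotation L₁/(3EI) + L₂/(3EI) = 2.833/EI.
Slope continuity at Y: θ_0 = M_Y·2.833/EI, so M_Y = 203.2/2.833 = 71.72 kN·m (hogging).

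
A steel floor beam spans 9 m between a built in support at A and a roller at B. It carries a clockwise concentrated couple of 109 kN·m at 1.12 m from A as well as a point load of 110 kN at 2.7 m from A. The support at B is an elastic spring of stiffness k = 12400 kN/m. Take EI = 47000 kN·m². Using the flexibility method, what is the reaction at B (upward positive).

R_B = 17.33 kN

Remove the prop at B; the released (primary) structure is a cantilever built in at A.
Downward deflection at the released point B due to the loads:
  clockwise couple 109 at a = 1.12: M₀a(2L − a)/(2EI) = 1030/EI
  point load 110 at a = 2.7: Pa²(3L − a)/(6EI) = 3248/EI
  δ_0 = 4278/EI
Tip deflection under a unit load at B: L³/(3EI) = 243/EI.
With EI = 47000 kN·m²: δ_0 = 0.091022 m and δ_{BB} = 0.00517 m/kN.
Compatibility — the spring shortens by R_B/k under the reaction it provides: δ_0 − R_B·δ_{BB} = R_B/k. With 1/k = 0.000081 m/kN, R_B = δ_0 / (δ_{BB} + 1/k) = 0.091022 / (0.00517 + 0.000081) = 17.33 kN.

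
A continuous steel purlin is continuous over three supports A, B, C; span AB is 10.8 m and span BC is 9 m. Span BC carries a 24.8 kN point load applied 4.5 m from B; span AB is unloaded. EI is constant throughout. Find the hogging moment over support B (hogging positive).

Insert a hinge at B; M_B is the redundant, and each span becomes simply supported.
End slopes at the hinge B, treating each span as simply supported:
  span BC: point load 24.8 at a = 4.5: Pab(L + b)/(6LEI) = 125.5/EI
  relative rotation θ_0 = (0 + 125.5)/EI = 125.5/EI
A unit hogging moment at B produces rotation L₁/(3EI) + L₂/(3EI) = 6.6/EI.
Compatibility: M_B·(L₁+L₂)/(3EI) = θ_0, giving M_B = 19.02 kN·m (hogging).

M_B = 19.02 kN·m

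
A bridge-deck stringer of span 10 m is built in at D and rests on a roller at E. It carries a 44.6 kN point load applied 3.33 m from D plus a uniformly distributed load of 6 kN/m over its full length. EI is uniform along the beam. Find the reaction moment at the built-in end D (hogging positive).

M_D = 157.6 kN·m

Choose R_E as the redundant. The primary structure is the cantilever fixed at D.
Deflection at E on the released cantilever, summing each load's contribution:
  point load 44.6 at a = 3.33: Pa²(3L − a)/(6EI) = 2198/EI
  UDL 6: wL⁴/(8EI) = 7500/EI
  δ_0 = 9698/EI
Tip deflection under a unit load at E: L³/(3EI) = 333.3/EI.
Compatibility at E: δ_0 − R_E·δ_{EE} = 0, so R_E = 9698/333.3 = 29.1 kN.
Moment equilibrium about D: M_D = Σ(load moments about D) − R_E·L = 448.5 − 29.1×10 = 157.6 kN·m.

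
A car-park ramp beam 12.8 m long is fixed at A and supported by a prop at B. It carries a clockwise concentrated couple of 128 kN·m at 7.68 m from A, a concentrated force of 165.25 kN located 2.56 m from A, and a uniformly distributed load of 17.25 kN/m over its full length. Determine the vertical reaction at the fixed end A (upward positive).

R_A = 281.4 kN

Take the reaction at B as the redundant and release it; the primary structure is a cantilever fixed at A.
Downward deflection at the released point B due to the loads:
  clockwise couple 128 at a = 7.68: M₀a(2L − a)/(2EI) = 8808/EI
  point load 165.25 at a = 2.56: Pa²(3L − a)/(6EI) = 6469/EI
  UDL 17.25: wL⁴/(8EI) = 57881/EI
  δ_0 = 73158/EI
Flexibility coefficient — unit upward force at B: δ_{BB} = L³/(3EI) = 699.1/EI.
Compatibility at B: δ_0 − R_B·δ_{BB} = 0, so R_B = 73158/699.1 = 104.7 kN.
Vertical equilibrium: R_A = ΣP − R_B = 386.1 − 104.7 = 281.4 kN.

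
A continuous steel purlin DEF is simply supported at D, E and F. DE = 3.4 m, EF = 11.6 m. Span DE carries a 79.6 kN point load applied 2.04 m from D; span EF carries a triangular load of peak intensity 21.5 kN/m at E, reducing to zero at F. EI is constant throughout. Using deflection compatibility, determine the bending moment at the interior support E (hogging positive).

M_E = 160.9 kN·m

Take M_E as the redundant. Released structure: two simple spans DE and EF with a hinge at E.
Discontinuity in slope at E on the released structure — sum the simple-span end rotations:
  span DE: point load 79.6 at a = 2.04: Pab(L + a)/(6LEI) = 58.89/EI
  span EF: triangular load, peak 21.5: w₀L³/(45EI) = 745.8/EI
  relative rotation θ_0 = (58.89 + 745.8)/EI = 804.7/EI
A unit hogging moment at E produces rotation L₁/(3EI) + L₂/(3EI) = 5/EI.
Compatibility: M_E·(L₁+L₂)/(3EI) = θ_0, giving M_E = 160.9 kN·m (hogging).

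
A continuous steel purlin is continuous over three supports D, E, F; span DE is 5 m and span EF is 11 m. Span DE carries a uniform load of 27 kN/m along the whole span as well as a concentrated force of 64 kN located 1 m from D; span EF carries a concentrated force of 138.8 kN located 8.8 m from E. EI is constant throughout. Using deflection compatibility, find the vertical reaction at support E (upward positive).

R_E = 147.8 kN

Release continuity at E by inserting a hinge; the redundant is the internal moment M_E. The primary structure is two simply-supported spans DE and EF.
Discontinuity in slope at E on the released structure — sum the simple-span end rotations:
  span DE: UDL 27: wL³/(24EI) = 140.6/EI
  span DE: point load 64 at a = 1: Pab(L + a)/(6LEI) = 51.2/EI
  span EF: point load 138.8 at a = 8.8: Pab(L + b)/(6LEI) = 537.4/EI
  relative rotation θ_0 = (191.8 + 537.4)/EI = 729.3/EI
A unit hogging moment at E produces rotation L₁/(3EI) + L₂/(3EI) = 5.333/EI.
Slope continuity at E: θ_0 = M_E·5.333/EI, so M_E = 729.3/5.333 = 136.7 kN·m (hogging).
Span DE, ΣM about D with M_E applied at E: R_E^{DE}·5 = 401.5 + 136.7, so R_E^{DE} = 107.6 kN and R_D = 199 − 107.6 = 91.35 kN.
Span EF, ΣM about F: R_E^{EF}·11 = 305.4 + 136.7, so R_E^{EF} = 40.19 kN and R_F = 138.8 − 40.19 = 98.61 kN.
R_E = 107.6 + 40.19 = 147.8 kN.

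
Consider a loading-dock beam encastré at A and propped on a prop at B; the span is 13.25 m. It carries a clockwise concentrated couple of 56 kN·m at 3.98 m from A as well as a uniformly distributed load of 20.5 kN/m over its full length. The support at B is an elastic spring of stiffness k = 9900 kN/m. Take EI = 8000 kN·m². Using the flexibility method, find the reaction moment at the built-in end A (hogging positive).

M_A = 464.4 kN·m

Remove the prop at B; the released (primary) structure is a cantilever built in at A.
Downward deflection at the released point B due to the loads:
  clockwise couple 56 at a = 3.98: M₀a(2L − a)/(2EI) = 2510/EI
  UDL 20.5: wL⁴/(8EI) = 78982/EI
  δ_0 = 81491/EI
Tip deflection under a unit load at B: L³/(3EI) = 775.4/EI.
With EI = 8000 kN·m²: δ_0 = 10.186 m and δ_{BB} = 0.096925 m/kN.
Compatibility — the spring shortens by R_B/k under the reaction it provides: δ_0 − R_B·δ_{BB} = R_B/k. With 1/k = 0.000101 m/kN, R_B = δ_0 / (δ_{BB} + 1/k) = 10.186 / (0.096925 + 0.000101) = 105 kN.
Moment equilibrium about A: M_A = Σ(load moments about A) − R_B·L = 1856 − 105×13.25 = 464.4 kN·m.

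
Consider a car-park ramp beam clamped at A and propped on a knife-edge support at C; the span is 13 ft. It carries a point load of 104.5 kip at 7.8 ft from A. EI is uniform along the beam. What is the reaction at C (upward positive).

R_C = 45.14 kip

Remove the prop at C; the released (primary) structure is a cantilever built in at A.
Deflection at C on the released cantilever, summing each load's contribution:
  point load 104.5 at a = 7.8: Pa²(3L − a)/(6EI) = 33060/EI
Flexibility coefficient — unit upward force at C: δ_{CC} = L³/(3EI) = 732.3/EI.
The prop prevents deflection at C: R_C = δ_0/δ_{CC} = 33060/732.3 = 45.14 kip.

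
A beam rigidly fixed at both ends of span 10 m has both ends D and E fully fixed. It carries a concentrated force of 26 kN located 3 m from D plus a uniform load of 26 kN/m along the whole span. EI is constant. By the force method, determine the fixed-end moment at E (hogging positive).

M_E = 233 kN·m

Release both end moments; the primary structure is a simply-supported span DE with redundants M_D and M_E.
End rotations of the released simple span under the applied load (×1/EI):
  at D: point load 26 at a = 3: Pab(L + b)/(6LEI) = 154.7/EI
  at E: point load 26 at a = 3: Pab(L + a)/(6LEI) = 118.3/EI
  at D: UDL 26: wL³/(24EI) = 1083/EI
  at E: UDL 26: wL³/(24EI) = 1083/EI
  θ_D0 = 1238/EI,  θ_E0 = 1202/EI
Flexibility coefficients: a unit moment at one end gives L/(3EI) there and L/(6EI) at the far end, so f₁₁ = f₂₂ = 3.333/EI and f₁₂ = f₂₁ = 1.667/EI.
Compatibility — zero rotation at each built-in end:
  3.333 M_D + 1.667 M_E = 1238
  1.667 M_D + 3.333 M_E = 1202
Solving the pair gives M_D = 254.9 kN·m and M_E = 233 kN·m (hogging).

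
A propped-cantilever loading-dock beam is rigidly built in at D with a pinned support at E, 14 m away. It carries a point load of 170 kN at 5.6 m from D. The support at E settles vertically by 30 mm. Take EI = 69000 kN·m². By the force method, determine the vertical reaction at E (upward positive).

Take the reaction at E as the redundant and release it; the primary structure is a cantilever fixed at D.
Primary-structure tip deflection at E by superposition:
  point load 170 at a = 5.6: Pa²(3L − a)/(6EI) = 32343/EI
Flexibility coefficient — unit upward force at E: δ_{EE} = L³/(3EI) = 914.7/EI.
With EI = 69000 kN·m²: δ_0 = 0.46873 m and δ_{EE} = 0.013256 m/kN.
Compatibility — the beam at E must follow the support down by 0.03 m: δ_0 − R_E·δ_{EE} = 0.03, so R_E = (0.46873 − 0.03)/0.013256 = 33.1 kN.

R_E = 33.1 kN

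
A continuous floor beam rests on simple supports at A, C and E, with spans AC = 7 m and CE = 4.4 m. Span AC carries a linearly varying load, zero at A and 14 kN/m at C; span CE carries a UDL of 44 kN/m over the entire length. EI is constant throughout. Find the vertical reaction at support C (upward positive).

Take M_C as the redundant. Released structure: two simple spans AC and CE with a hinge at C.
Discontinuity in slope at C on the released structure — sum the simple-span end rotations:
  span AC: triangular load, peak 14: w₀L³/(45EI) = 106.7/EI
  span CE: UDL 44: wL³/(24EI) = 156.2/EI
  relative rotation θ_0 = (106.7 + 156.2)/EI = 262.9/EI
A unit hogging moment at C produces rotation L₁/(3EI) + L₂/(3EI) = 3.8/EI.
Slope continuity at C: θ_0 = M_C·3.8/EI, so M_C = 262.9/3.8 = 69.18 kN·m (hogging).
Span AC, ΣM about A with M_C applied at C: R_C^{AC}·7 = 228.7 + 69.18, so R_C^{AC} = 42.55 kN and R_A = 49 − 42.55 = 6.451 kN.
Span CE, ΣM about E: R_C^{CE}·4.4 = 425.9 + 69.18, so R_C^{CE} = 112.5 kN and R_E = 193.6 − 112.5 = 81.08 kN.
R_C = 42.55 + 112.5 = 155.1 kN.

R_C = 155.1 kN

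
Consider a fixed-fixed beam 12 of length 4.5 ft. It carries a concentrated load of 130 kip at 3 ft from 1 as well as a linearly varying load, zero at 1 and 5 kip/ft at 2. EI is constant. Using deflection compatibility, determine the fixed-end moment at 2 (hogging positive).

Take the two fixed-end moments M_1, M_2 as redundants; the released structure is the simple span 12.
Simple-span end rotations at 1 and 2 under the given loads:
  at 1: point load 130 at a = 3: Pab(L + b)/(6LEI) = 130/EI
  at 2: point load 130 at a = 3: Pab(L + a)/(6LEI) = 162.5/EI
  at 1: triangular load, peak 5: 7w₀L³/(360EI) = 8.859/EI
  at 2: triangular load, peak 5: w₀L³/(45EI) = 10.12/EI
  θ_10 = 138.9/EI,  θ_20 = 172.6/EI
Flexibility coefficients: a unit moment at one end gives L/(3EI) there and L/(6EI) at the far end, so f₁₁ = f₂₂ = 1.5/EI and f₁₂ = f₂₁ = 0.75/EI.
Compatibility — zero rotation at each built-in end:
  1.5 M_1 + 0.75 M_2 = 138.9
  0.75 M_1 + 1.5 M_2 = 172.6
Solving the pair gives M_1 = 46.71 kip·ft and M_2 = 91.73 kip·ft (hogging).

M_2 = 91.73 kip·ft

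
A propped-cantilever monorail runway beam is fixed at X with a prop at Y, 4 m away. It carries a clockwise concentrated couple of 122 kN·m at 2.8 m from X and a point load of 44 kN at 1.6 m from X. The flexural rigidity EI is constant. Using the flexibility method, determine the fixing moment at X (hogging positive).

Remove the prop at Y; the released (primary) structure is a cantilever built in at X.
Primary-structure tip deflection at Y by superposition:
  clockwise couple 122 at a = 2.8: M₀a(2L − a)/(2EI) = 888.2/EI
  point load 44 at a = 1.6: Pa²(3L − a)/(6EI) = 195.2/EI
  δ_0 = 1083/EI
Tip deflection under a unit load at Y: L³/(3EI) = 21.33/EI.
The prop prevents deflection at Y: R_Y = δ_0/δ_{YY} = 1083/21.33 = 50.78 kN.
Moment equilibrium about X: M_X = Σ(load moments about X) − R_Y·L = 192.4 − 50.78×4 = -10.74 kN·m.

M_X = -10.74 kN·m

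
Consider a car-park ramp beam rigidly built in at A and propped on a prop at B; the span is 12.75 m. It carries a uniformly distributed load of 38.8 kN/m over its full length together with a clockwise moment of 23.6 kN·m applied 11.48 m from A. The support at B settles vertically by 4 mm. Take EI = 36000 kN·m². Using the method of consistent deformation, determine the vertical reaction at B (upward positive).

R_B = 188.1 kN

Release the roller at B. Primary structure: cantilever fixed at A.
Free-end deflection of the primary structure under the applied loading (downward +):
  UDL 38.8: wL⁴/(8EI) = 128169/EI
  clockwise couple 23.6 at a = 11.48: M₀a(2L − a)/(2EI) = 1899/EI
  δ_0 = 130068/EI
Tip deflection under a unit load at B: L³/(3EI) = 690.9/EI.
With EI = 36000 kN·m²: δ_0 = 3.613 m and δ_{BB} = 0.019191 m/kN.
Compatibility — the beam at B must follow the support down by 0.004 m: δ_0 − R_B·δ_{BB} = 0.004, so R_B = (3.613 − 0.004)/0.019191 = 188.1 kN.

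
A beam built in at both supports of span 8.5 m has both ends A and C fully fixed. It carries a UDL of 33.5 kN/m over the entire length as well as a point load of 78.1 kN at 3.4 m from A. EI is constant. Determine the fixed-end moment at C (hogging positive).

M_C = 265.4 kN·m

Release both end moments; the primary structure is a simply-supported span AC with redundants M_A and M_C.
End rotations of the released simple span under the applied load (×1/EI):
  at A: UDL 33.5: wL³/(24EI) = 857.2/EI
  at C: UDL 33.5: wL³/(24EI) = 857.2/EI
  at A: point load 78.1 at a = 3.4: Pab(L + b)/(6LEI) = 361.1/EI
  at C: point load 78.1 at a = 3.4: Pab(L + a)/(6LEI) = 316/EI
  θ_A0 = 1218/EI,  θ_C0 = 1173/EI
Flexibility coefficients: a unit moment at one end gives L/(3EI) there and L/(6EI) at the far end, so f₁₁ = f₂₂ = 2.833/EI and f₁₂ = f₂₁ = 1.417/EI.
Compatibility — zero rotation at each built-in end:
  2.833 M_A + 1.417 M_C = 1218
  1.417 M_A + 2.833 M_C = 1173
Solving the pair gives M_A = 297.3 kN·m and M_C = 265.4 kN·m (hogging).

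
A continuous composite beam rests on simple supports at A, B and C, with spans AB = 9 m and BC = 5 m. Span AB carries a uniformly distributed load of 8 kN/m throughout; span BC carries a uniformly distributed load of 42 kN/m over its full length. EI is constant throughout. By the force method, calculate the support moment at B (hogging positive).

Insert a hinge at B; M_B is the redundant, and each span becomes simply supported.
Discontinuity in slope at B on the released structure — sum the simple-span end rotations:
  span AB: UDL 8: wL³/(24EI) = 243/EI
  span BC: UDL 42: wL³/(24EI) = 218.8/EI
  relative rotation θ_0 = (243 + 218.8)/EI = 461.8/EI
A unit hogging moment at B produces rotation L₁/(3EI) + L₂/(3EI) = 4.667/EI.
Compatibility: M_B·(L₁+L₂)/(3EI) = θ_0, giving M_B = 98.95 kN·m (hogging).

M_B = 98.95 kN·m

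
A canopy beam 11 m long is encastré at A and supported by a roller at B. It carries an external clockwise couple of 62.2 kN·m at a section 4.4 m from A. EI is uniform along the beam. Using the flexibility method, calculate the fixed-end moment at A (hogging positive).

M_A = 2.488 kN·m

Remove the prop at B; the released (primary) structure is a cantilever built in at A.
Deflection at B on the released cantilever, summing each load's contribution:
  clockwise couple 62.2 at a = 4.4: M₀a(2L − a)/(2EI) = 2408/EI
Flexibility coefficient — unit upward force at B: δ_{BB} = L³/(3EI) = 443.7/EI.
The prop prevents deflection at B: R_B = δ_0/δ_{BB} = 2408/443.7 = 5.428 kN.
Moment equilibrium about A: M_A = Σ(load moments about A) − R_B·L = 62.2 − 5.428×11 = 2.488 kN·m.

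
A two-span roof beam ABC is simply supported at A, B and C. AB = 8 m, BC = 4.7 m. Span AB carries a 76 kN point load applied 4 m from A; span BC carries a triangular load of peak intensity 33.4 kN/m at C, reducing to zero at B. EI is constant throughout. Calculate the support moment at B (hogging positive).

Take M_B as the redundant. Released structure: two simple spans AB and BC with a hinge at B.
End slopes at the hinge B, treating each span as simply supported:
  span AB: point load 76 at a = 4: Pab(L + a)/(6LEI) = 304/EI
  span BC: triangular load, peak 33.4: 7w₀L³/(360EI) = 67.43/EI
  relative rotation θ_0 = (304 + 67.43)/EI = 371.4/EI
A unit hogging moment at B produces rotation L₁/(3EI) + L₂/(3EI) = 4.233/EI.
Compatibility: M_B·(L₁+L₂)/(3EI) = θ_0, giving M_B = 87.74 kN·m (hogging).

M_B = 87.74 kN·m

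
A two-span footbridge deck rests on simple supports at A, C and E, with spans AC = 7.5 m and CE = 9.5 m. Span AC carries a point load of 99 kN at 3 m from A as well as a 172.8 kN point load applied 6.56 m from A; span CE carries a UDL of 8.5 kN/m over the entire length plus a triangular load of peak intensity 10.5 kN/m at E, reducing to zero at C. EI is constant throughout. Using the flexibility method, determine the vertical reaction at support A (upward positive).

R_A = 54.62 kN

Take M_C as the redundant. Released structure: two simple spans AC and CE with a hinge at C.
Rotations at C on the released spans (each span's end-slope, ×1/EI):
  span AC: point load 99 at a = 3: Pab(L + a)/(6LEI) = 311.9/EI
  span AC: point load 172.8 at a = 6.56: Pab(L + a)/(6LEI) = 332.9/EI
  span CE: UDL 8.5: wL³/(24EI) = 303.7/EI
  span CE: triangular load, peak 10.5: 7w₀L³/(360EI) = 175/EI
  relative rotation θ_0 = (644.8 + 478.7)/EI = 1123/EI
A unit hogging moment at C produces rotation L₁/(3EI) + L₂/(3EI) = 5.667/EI.
Slope continuity at C: θ_0 = M_C·5.667/EI, so M_C = 1123/5.667 = 198.3 kN·m (hogging).
Span AC, ΣM about A with M_C applied at C: R_C^{AC}·7.5 = 1431 + 198.3, so R_C^{AC} = 217.2 kN and R_A = 271.8 − 217.2 = 54.62 kN.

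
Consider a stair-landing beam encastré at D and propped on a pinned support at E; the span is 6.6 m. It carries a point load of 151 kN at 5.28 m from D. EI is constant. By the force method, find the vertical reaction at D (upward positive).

Take the reaction at E as the redundant and release it; the primary structure is a cantilever fixed at D.
Free-end deflection of the primary structure under the applied loading (downward +):
  point load 151 at a = 5.28: Pa²(3L − a)/(6EI) = 10187/EI
Flexibility coefficient — unit upward force at E: δ_{EE} = L³/(3EI) = 95.83/EI.
Compatibility at E: δ_0 − R_E·δ_{EE} = 0, so R_E = 10187/95.83 = 106.3 kN.
Vertical equilibrium: R_D = ΣP − R_E = 151 − 106.3 = 44.7 kN.

R_D = 44.7 kN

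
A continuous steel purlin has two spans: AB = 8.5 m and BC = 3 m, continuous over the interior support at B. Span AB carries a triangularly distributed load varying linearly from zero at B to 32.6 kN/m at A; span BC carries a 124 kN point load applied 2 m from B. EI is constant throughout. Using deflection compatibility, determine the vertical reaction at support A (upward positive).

Take M_B as the redundant. Released structure: two simple spans AB and BC with a hinge at B.
End slopes at the hinge B, treating each span as simply supported:
  span AB: triangular load, peak 32.6: 7w₀L³/(360EI) = 389.3/EI
  span BC: point load 124 at a = 2: Pab(L + b)/(6LEI) = 55.11/EI
  relative rotation θ_0 = (389.3 + 55.11)/EI = 444.4/EI
A unit hogging moment at B produces rotation L₁/(3EI) + L₂/(3EI) = 3.833/EI.
Compatibility: M_B·(L₁+L₂)/(3EI) = θ_0, giving M_B = 115.9 kN·m (hogging).
Span AB, ΣM about A with M_B applied at B: R_B^{AB}·8.5 = 392.6 + 115.9, so R_B^{AB} = 59.82 kN and R_A = 138.6 − 59.82 = 78.73 kN.

R_A = 78.73 kN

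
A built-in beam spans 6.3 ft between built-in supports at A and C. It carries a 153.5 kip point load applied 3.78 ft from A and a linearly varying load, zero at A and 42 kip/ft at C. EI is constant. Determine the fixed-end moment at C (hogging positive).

Release both end moments; the primary structure is a simply-supported span AC with redundants M_A and M_C.
On the primary (simply-supported) span, the end slopes from the loading are:
  at A: point load 153.5 at a = 3.78: Pab(L + b)/(6LEI) = 341.2/EI
  at C: point load 153.5 at a = 3.78: Pab(L + a)/(6LEI) = 389.9/EI
  at A: triangular load, peak 42: 7w₀L³/(360EI) = 204.2/EI
  at C: triangular load, peak 42: w₀L³/(45EI) = 233.4/EI
  θ_A0 = 545.4/EI,  θ_C0 = 623.3/EI
Flexibility coefficients: a unit moment at one end gives L/(3EI) there and L/(6EI) at the far end, so f₁₁ = f₂₂ = 2.1/EI and f₁₂ = f₂₁ = 1.05/EI.
Compatibility — zero rotation at each built-in end:
  2.1 M_A + 1.05 M_C = 545.4
  1.05 M_A + 2.1 M_C = 623.3
Solving the pair gives M_A = 148.4 kip·ft and M_C = 222.6 kip·ft (hogging).

M_C = 222.6 kip·ft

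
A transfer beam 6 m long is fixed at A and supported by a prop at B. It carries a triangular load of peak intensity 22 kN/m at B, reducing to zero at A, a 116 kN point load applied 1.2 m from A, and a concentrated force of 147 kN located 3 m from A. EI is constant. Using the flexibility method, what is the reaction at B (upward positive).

R_B = 88.73 kN

Remove the prop at B; the released (primary) structure is a cantilever built in at A.
Deflection at B on the released cantilever, summing each load's contribution:
  triangular load, peak 22 at the free end: 11w₀L⁴/(120EI) = 2614/EI
  point load 116 at a = 1.2: Pa²(3L − a)/(6EI) = 467.7/EI
  point load 147 at a = 3: Pa²(3L − a)/(6EI) = 3308/EI
  δ_0 = 6389/EI
Tip deflection under a unit load at B: L³/(3EI) = 72/EI.
The prop prevents deflection at B: R_B = δ_0/δ_{BB} = 6389/72 = 88.73 kN.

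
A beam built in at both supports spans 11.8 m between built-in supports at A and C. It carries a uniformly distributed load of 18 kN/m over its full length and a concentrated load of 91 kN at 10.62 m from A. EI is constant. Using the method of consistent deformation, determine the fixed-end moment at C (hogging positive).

M_C = 295.8 kN·m

Take the two fixed-end moments M_A, M_C as redundants; the released structure is the simple span AC.
Simple-span end rotations at A and C under the given loads:
  at A: UDL 18: wL³/(24EI) = 1232/EI
  at C: UDL 18: wL³/(24EI) = 1232/EI
  at A: point load 91 at a = 10.62: Pab(L + b)/(6LEI) = 209.1/EI
  at C: point load 91 at a = 10.62: Pab(L + a)/(6LEI) = 361.1/EI
  θ_A0 = 1441/EI,  θ_C0 = 1593/EI
Flexibility coefficients: a unit moment at one end gives L/(3EI) there and L/(6EI) at the far end, so f₁₁ = f₂₂ = 3.933/EI and f₁₂ = f₂₁ = 1.967/EI.
Compatibility — zero rotation at each built-in end:
  3.933 M_A + 1.967 M_C = 1441
  1.967 M_A + 3.933 M_C = 1593
Solving the pair gives M_A = 218.5 kN·m and M_C = 295.8 kN·m (hogging).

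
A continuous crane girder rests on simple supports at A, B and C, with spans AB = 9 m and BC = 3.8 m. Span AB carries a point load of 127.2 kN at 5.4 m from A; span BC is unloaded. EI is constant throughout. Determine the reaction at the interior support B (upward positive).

Release continuity at B by inserting a hinge; the redundant is the internal moment M_B. The primary structure is two simply-supported spans AB and BC.
Discontinuity in slope at B on the released structure — sum the simple-span end rotations:
  span AB: point load 127.2 at a = 5.4: Pab(L + a)/(6LEI) = 659.4/EI
  relative rotation θ_0 = (659.4 + 0)/EI = 659.4/EI
A unit hogging moment at B produces rotation L₁/(3EI) + L₂/(3EI) = 4.267/EI.
Slope continuity at B: θ_0 = M_B·4.267/EI, so M_B = 659.4/4.267 = 154.5 kN·m (hogging).
Span AB, ΣM about A with M_B applied at B: R_B^{AB}·9 = 686.9 + 154.5, so R_B^{AB} = 93.49 kN and R_A = 127.2 − 93.49 = 33.71 kN.
Span BC, ΣM about C: R_B^{BC}·3.8 = 0 + 154.5, so R_B^{BC} = 40.67 kN and R_C = 0 − 40.67 = -40.67 kN.
R_B = 93.49 + 40.67 = 134.2 kN.

R_B = 134.2 kN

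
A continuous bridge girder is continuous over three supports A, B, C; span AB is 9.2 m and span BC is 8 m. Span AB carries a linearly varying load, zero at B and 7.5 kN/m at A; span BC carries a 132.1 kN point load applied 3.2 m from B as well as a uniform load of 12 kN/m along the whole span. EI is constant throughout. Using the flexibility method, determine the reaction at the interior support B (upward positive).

Insert a hinge at B; M_B is the redundant, and each span becomes simply supported.
Rotations at B on the released spans (each span's end-slope, ×1/EI):
  span AB: triangular load, peak 7.5: 7w₀L³/(360EI) = 113.6/EI
  span BC: point load 132.1 at a = 3.2: Pab(L + b)/(6LEI) = 541.1/EI
  span BC: UDL 12: wL³/(24EI) = 256/EI
  relative rotation θ_0 = (113.6 + 797.1)/EI = 910.6/EI
A unit hogging moment at B produces rotation L₁/(3EI) + L₂/(3EI) = 5.733/EI.
Compatibility: M_B·(L₁+L₂)/(3EI) = θ_0, giving M_B = 158.8 kN·m (hogging).
Span AB, ΣM about A with M_B applied at B: R_B^{AB}·9.2 = 105.8 + 158.8, so R_B^{AB} = 28.76 kN and R_A = 34.5 − 28.76 = 5.736 kN.
Span BC, ΣM about C: R_B^{BC}·8 = 1018 + 158.8, so R_B^{BC} = 147.1 kN and R_C = 228.1 − 147.1 = 80.99 kN.
R_B = 28.76 + 147.1 = 175.9 kN.

R_B = 175.9 kN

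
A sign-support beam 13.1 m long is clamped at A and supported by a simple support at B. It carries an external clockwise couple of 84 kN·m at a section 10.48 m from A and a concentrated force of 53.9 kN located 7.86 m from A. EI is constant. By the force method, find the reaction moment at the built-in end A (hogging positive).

M_A = 81.66 kN·m

Take the reaction at B as the redundant and release it; the primary structure is a cantilever fixed at A.
Free-end deflection of the primary structure under the applied loading (downward +):
  clockwise couple 84 at a = 10.48: M₀a(2L − a)/(2EI) = 6919/EI
  point load 53.9 at a = 7.86: Pa²(3L − a)/(6EI) = 17449/EI
  δ_0 = 24368/EI
Flexibility coefficient — unit upward force at B: δ_{BB} = L³/(3EI) = 749.4/EI.
The prop prevents deflection at B: R_B = δ_0/δ_{BB} = 24368/749.4 = 32.52 kN.
Moment equilibrium about A: M_A = Σ(load moments about A) − R_B·L = 507.7 − 32.52×13.1 = 81.66 kN·m.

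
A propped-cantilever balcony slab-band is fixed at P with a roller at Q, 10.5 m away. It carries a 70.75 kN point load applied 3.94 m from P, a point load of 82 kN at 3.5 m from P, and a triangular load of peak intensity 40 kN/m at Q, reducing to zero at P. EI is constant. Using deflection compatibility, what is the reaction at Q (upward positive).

Release the roller at Q. Primary structure: cantilever fixed at P.
Free-end deflection of the primary structure under the applied loading (downward +):
  point load 70.75 at a = 3.94: Pa²(3L − a)/(6EI) = 5045/EI
  point load 82 at a = 3.5: Pa²(3L − a)/(6EI) = 4688/EI
  triangular load, peak 40 at the free end: 11w₀L⁴/(120EI) = 44569/EI
  δ_0 = 54301/EI
Flexibility coefficient — unit upward force at Q: δ_{QQ} = L³/(3EI) = 385.9/EI.
The prop prevents deflection at Q: R_Q = δ_0/δ_{QQ} = 54301/385.9 = 140.7 kN.

R_Q = 140.7 kN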